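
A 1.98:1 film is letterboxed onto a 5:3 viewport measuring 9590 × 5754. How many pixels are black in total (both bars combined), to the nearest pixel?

1.98:1 (1.980) > 5:3 (1.667), so the film fills the width.
The film is 9590 / 1.980 ≈ 4843.4343 px tall.
Leftover height: 5754 − 4843.4343 = 910.5657 px.
Across the 9590-px span: 910.5657 × 9590 ≈ 8732325 px.

8732325 pixels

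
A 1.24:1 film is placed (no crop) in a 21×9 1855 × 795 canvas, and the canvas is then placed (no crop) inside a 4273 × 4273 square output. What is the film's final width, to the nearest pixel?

Inside the 1855×795 canvas the film is height-limited at 985.80 × 795.00.
21×9 in 4273×4273: fills the width, so the intermediate becomes 4273.00 × 1831.29 — a scale of ×2.3035.
Applying the same ×2.3035: 985.80 → 2270.79.

2271 px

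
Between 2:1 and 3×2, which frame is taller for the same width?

3×2

2 and 3×2 = 1.5; 2 > 1.5. The smaller width-to-height ratio is the taller frame.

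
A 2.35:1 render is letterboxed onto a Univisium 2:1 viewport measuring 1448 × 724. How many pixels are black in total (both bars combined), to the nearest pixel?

156138 pixels

Since 2.350 > 2.000, the render is width-limited.
The render is 1448 / 2.350 ≈ 616.1702 px tall.
Leftover height: 724 − 616.1702 = 107.8298 px.
That's 107.8298 × 1448 ≈ 156138 black pixels.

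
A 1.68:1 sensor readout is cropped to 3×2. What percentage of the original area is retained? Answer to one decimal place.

89.3%

3×2 is narrower than 1.68:1, so the crop keeps the full height and trims the width.
(1.500)/(1.680) ≈ 0.893 of the area survives.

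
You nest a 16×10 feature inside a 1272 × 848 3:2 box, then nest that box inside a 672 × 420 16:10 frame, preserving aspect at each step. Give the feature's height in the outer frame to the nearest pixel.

First fit — 16×10 into 1272×848 spans the width: 1272.00 × 795.00.
Second fit — the 3:2 canvas into 672×420 spans the height: 630.00 × 420.00 (×0.4953 from 1272×848).
Applying the same ×0.4953: 795.00 → 393.75.

394 px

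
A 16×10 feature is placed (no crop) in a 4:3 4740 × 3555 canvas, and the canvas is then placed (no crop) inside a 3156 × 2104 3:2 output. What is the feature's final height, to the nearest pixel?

1753 px

Inside the 4740×3555 canvas the feature is width-limited at 4740.00 × 2962.50.
The 4:3 canvas is height-limited in 3156×2104, giving 2805.33 × 2104.00; scale factor 0.5918.
So the feature's height is 2962.50 × 0.5918 ≈ 1753.33.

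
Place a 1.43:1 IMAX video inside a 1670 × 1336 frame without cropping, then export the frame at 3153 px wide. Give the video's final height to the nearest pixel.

Fitted into 1670×1336, the video spans the width; its height is 1670 / 1.430 ≈ 1167.83 px.
Scaling 1670 → 3153 is ×1.8880, so the height becomes 1167.83 × 1.8880 ≈ 2204.90 px.

2205 px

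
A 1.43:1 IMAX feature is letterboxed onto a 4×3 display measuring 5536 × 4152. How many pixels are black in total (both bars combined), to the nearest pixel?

1553796 pixels

Since 1.430 > 1.333, the feature is width-limited.
Content height = 5536 / 1.430 ≈ 3871.3287 px.
Black = 4152 − 3871.3287 = 280.6713 px.
That's 280.6713 × 5536 ≈ 1553796 black pixels.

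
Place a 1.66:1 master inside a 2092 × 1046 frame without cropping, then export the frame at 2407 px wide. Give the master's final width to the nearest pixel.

1998 px

In the 2092×1046 frame the master fills the height: width = 1046 × 1.660 ≈ 1736.36 px.
Resizing to 2407 px wide multiplies everything by 1.1506: 1736.36 → 1997.81 px.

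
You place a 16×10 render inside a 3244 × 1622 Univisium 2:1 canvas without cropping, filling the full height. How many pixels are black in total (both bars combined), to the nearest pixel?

1052354 pixels

The render is 1622 × 16/10 ≈ 2595.2000 px wide.
3244 − 2595.2000 = 648.8000 px of bars.
Across the 1622-px span: 648.8000 × 1622 ≈ 1052354 px.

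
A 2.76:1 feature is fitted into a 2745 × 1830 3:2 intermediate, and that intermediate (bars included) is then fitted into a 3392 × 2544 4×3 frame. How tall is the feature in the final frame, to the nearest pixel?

1229 px

First fit — 2.76:1 into 2745×1830 spans the width: 2745.00 × 994.57.
Second fit — the 3:2 canvas into 3392×2544 spans the width: 3392.00 × 2261.33 (×1.2357 from 2745×1830).
The feature scales with it: height 994.57 × 1.2357 ≈ 1228.99.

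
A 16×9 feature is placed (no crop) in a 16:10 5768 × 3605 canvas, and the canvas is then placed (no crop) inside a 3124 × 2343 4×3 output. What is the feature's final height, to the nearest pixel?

1757 px

16×9 in 5768×3605: fills the width, so the feature is 5768.00 × 3244.50.
16:10 in 3124×2343: fills the width, so the intermediate becomes 3124.00 × 1952.50 — a scale of ×0.5416.
So the feature's height is 3244.50 × 0.5416 ≈ 1757.25.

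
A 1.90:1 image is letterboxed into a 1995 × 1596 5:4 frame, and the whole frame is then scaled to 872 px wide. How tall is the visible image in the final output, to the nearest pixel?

459 px

At 1995×1596 the image is width-limited, so height = 1995 / 1.900 ≈ 1050.00 px.
Scaling 1995 → 872 is ×0.4371, so the height becomes 1050.00 × 0.4371 ≈ 458.95 px.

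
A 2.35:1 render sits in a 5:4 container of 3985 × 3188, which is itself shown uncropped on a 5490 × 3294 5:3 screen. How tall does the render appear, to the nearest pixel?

First fit — 2.35:1 into 3985×3188 spans the width: 3985.00 × 1695.74.
The 5:4 canvas is height-limited in 5490×3294, giving 4117.50 × 3294.00; scale factor 1.0332.
Applying the same ×1.0332: 1695.74 → 1752.13.

1752 px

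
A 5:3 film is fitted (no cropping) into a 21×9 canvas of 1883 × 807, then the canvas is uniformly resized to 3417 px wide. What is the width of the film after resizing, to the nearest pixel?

Fitted into 1883×807, the film spans the height; its width is 807 × 5/3 ≈ 1345.00 px.
Resizing to 3417 px wide multiplies everything by 1.8147: 1345.00 → 2440.71 px.

2441 px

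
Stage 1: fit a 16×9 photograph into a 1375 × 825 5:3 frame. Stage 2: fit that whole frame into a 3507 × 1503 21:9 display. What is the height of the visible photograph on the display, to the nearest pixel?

1409 px

First fit — 16×9 into 1375×825 spans the width: 1375.00 × 773.44.
5:3 in 3507×1503: fills the height, so the intermediate becomes 2505.00 × 1503.00 — a scale of ×1.8218.
Applying the same ×1.8218: 773.44 → 1409.06.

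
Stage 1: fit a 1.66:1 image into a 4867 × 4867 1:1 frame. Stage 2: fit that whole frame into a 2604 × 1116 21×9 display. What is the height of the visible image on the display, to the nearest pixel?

1.66:1 in 4867×4867: fills the width, so the image is 4867.00 × 2931.93.
1:1 in 2604×1116: fills the height, so the intermediate becomes 1116.00 × 1116.00 — a scale of ×0.2293.
Applying the same ×0.2293: 2931.93 → 672.29.

672 px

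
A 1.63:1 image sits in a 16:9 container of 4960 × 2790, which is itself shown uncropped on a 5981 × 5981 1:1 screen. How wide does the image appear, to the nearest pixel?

First fit — 1.63:1 into 4960×2790 spans the height: 4547.70 × 2790.00.
Second fit — the 16:9 canvas into 5981×5981 spans the width: 5981.00 × 3364.31 (×1.2058 from 4960×2790).
Applying the same ×1.2058: 4547.70 → 5483.83.

5484 px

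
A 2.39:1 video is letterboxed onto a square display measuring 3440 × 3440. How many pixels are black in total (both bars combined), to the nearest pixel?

2.39:1 is wider than square, so it spans the full width.
The video is 3440 / 2.390 ≈ 1439.3305 px tall.
3440 − 1439.3305 = 2000.6695 px of bars.
That's 2000.6695 × 3440 ≈ 6882303 black pixels.

6882303 pixels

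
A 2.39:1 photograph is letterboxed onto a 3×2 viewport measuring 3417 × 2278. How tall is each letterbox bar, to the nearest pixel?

424 px

2.39:1 (2.390) > 3×2 (1.500), so the photograph fills the width.
The photograph is 3417 / 2.390 ≈ 1429.71 px tall.
Black = 2278 − 1429.71 = 848.29 px, or 424.15 per bar.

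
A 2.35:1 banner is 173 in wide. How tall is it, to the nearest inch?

At 2.35:1, 173 / 2.350 ≈ 73.62.

74 in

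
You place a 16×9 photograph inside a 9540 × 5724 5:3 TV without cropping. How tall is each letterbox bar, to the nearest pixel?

16×9 (1.778) > 5:3 (1.667), so the photograph fills the width.
That makes the image 5366.25 px tall (9540 × 9/16).
Black = 5724 − 5366.25 = 357.75 px, or 178.88 per bar.

179 px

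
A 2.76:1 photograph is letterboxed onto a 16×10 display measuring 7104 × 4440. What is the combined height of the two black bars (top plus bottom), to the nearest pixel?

1866 px

Since 2.760 > 1.600, the photograph is width-limited.
The photograph is 7104 / 2.760 ≈ 2573.91 px tall.
4440 − 2573.91 = 1866.09 px of bars.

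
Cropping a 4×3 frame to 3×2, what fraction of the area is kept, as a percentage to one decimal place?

88.9%

The width stays; only height is cut (since 3×2 is wider than 4×3).
Fraction kept = (1.333)/(1.500) ≈ 88.89%.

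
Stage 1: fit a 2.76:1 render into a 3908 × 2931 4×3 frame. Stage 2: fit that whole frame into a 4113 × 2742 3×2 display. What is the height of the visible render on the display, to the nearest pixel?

1325 px

First fit — 2.76:1 into 3908×2931 spans the width: 3908.00 × 1415.94.
The 4×3 canvas is height-limited in 4113×2742, giving 3656.00 × 2742.00; scale factor 0.9355.
Applying the same ×0.9355: 1415.94 → 1324.64.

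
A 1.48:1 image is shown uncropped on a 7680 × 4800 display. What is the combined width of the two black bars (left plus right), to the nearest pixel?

576 px

1.48:1 (1.480) < 16:10 (1.600), so the image fills the height.
That makes the image 7104.00 px wide (4800 × 1.480).
7680 − 7104.00 = 576.00 px of bars.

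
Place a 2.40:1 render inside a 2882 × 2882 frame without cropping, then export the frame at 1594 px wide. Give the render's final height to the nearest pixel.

664 px

Fitted into 2882×2882, the render spans the width; its height is 2882 / 2.400 ≈ 1200.83 px.
The frame scales by 1594/2882 = 0.5531; 1200.83 × 0.5531 ≈ 664.17 px.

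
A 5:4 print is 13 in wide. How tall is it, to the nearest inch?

Height = 13 / 5 × 4 = 10.40.

10 in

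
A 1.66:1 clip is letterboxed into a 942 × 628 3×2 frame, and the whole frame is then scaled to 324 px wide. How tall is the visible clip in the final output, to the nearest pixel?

At 942×628 the clip is width-limited, so height = 942 / 1.660 ≈ 567.47 px.
Resizing to 324 px wide multiplies everything by 0.3439: 567.47 → 195.18 px.

195 px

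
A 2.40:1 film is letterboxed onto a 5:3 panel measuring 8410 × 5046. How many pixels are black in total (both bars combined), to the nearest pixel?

2.40:1 (2.400) > 5:3 (1.667), so the film fills the width.
The film is 8410 / 2.400 ≈ 3504.1667 px tall.
5046 − 3504.1667 = 1541.8333 px of bars.
That's 1541.8333 × 8410 ≈ 12966818 black pixels.

12966818 pixels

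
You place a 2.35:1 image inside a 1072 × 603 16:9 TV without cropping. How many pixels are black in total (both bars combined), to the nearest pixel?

157402 pixels

Since 2.350 > 1.778, the image is width-limited.
That makes the image 456.1702 px tall (1072 / 2.350).
603 − 456.1702 = 146.8298 px of bars.
Across the 1072-px span: 146.8298 × 1072 ≈ 157402 px.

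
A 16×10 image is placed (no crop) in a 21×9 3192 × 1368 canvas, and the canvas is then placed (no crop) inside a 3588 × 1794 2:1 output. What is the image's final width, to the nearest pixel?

Inside the 3192×1368 canvas the image is height-limited at 2188.80 × 1368.00.
The 21×9 canvas is width-limited in 3588×1794, giving 3588.00 × 1537.71; scale factor 1.1241.
The image scales with it: width 2188.80 × 1.1241 ≈ 2460.34.

2460 px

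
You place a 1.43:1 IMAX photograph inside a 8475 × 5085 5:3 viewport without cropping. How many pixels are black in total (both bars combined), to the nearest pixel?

6119543 pixels

Since 1.430 < 1.667, the photograph is height-limited.
Content width = 5085 × 1.430 ≈ 7271.5500 px.
8475 − 7271.5500 = 1203.4500 px of bars.
That's 1203.4500 × 5085 ≈ 6119543 black pixels.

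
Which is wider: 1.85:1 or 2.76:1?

2.76:1

1.85 and 2.76; 2.76 > 1.85.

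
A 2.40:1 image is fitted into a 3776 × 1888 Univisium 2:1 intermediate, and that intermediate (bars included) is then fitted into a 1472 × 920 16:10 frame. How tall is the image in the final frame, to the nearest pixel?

Inside the 3776×1888 canvas the image is width-limited at 3776.00 × 1573.33.
Second fit — the Univisium 2:1 canvas into 1472×920 spans the width: 1472.00 × 736.00 (×0.3898 from 3776×1888).
So the image's height is 1573.33 × 0.3898 ≈ 613.33.

613 px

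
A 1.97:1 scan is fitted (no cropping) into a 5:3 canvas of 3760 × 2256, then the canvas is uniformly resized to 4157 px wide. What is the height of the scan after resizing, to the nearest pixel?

2110 px

At 3760×2256 the scan is width-limited, so height = 3760 / 1.970 ≈ 1908.63 px.
The frame scales by 4157/3760 = 1.1056; 1908.63 × 1.1056 ≈ 2110.15 px.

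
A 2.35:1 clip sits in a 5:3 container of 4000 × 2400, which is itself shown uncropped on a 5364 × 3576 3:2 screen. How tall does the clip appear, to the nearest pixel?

Inside the 4000×2400 canvas the clip is width-limited at 4000.00 × 1702.13.
Second fit — the 5:3 canvas into 5364×3576 spans the width: 5364.00 × 3218.40 (×1.3410 from 4000×2400).
So the clip's height is 1702.13 × 1.3410 ≈ 2282.55.

2283 px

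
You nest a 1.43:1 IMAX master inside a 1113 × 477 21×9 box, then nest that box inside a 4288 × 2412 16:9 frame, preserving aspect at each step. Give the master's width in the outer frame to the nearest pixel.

Inside the 1113×477 canvas the master is height-limited at 682.11 × 477.00.
The 21×9 canvas is width-limited in 4288×2412, giving 4288.00 × 1837.71; scale factor 3.8527.
Applying the same ×3.8527: 682.11 → 2627.93.

2628 px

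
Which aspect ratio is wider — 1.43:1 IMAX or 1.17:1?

1.43:1 IMAX

1.43 and 1.17; 1.43 > 1.17.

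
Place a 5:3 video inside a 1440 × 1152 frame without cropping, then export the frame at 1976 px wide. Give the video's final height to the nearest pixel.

At 1440×1152 the video is width-limited, so height = 1440 × 3/5 ≈ 864.00 px.
Resizing to 1976 px wide multiplies everything by 1.3722: 864.00 → 1185.60 px.

1186 px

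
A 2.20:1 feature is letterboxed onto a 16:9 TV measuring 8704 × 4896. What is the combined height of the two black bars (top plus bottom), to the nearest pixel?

Since 2.200 > 1.778, the feature is width-limited.
Content height = 8704 / 2.200 ≈ 3956.36 px.
Leftover height: 4896 − 3956.36 = 939.64 px.

940 px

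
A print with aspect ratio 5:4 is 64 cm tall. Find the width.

80 cm

64 × 5/4 = 80.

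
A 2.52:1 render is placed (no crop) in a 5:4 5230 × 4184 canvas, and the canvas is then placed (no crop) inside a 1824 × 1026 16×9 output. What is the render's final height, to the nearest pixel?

Inside the 5230×4184 canvas the render is width-limited at 5230.00 × 2075.40.
Second fit — the 5:4 canvas into 1824×1026 spans the height: 1282.50 × 1026.00 (×0.2452 from 5230×4184).
So the render's height is 2075.40 × 0.2452 ≈ 508.93.

509 px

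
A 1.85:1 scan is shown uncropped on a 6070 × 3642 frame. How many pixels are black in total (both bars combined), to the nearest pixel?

1.85:1 (1.850) > 5:3 (1.667), so the scan fills the width.
That makes the image 3281.0811 px tall (6070 / 1.850).
3642 − 3281.0811 = 360.9189 px of bars.
Bar area = 360.9189 × 6070 ≈ 2190778 px.

2190778 pixels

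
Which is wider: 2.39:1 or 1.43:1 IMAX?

2.39 and 1.43; 2.39 > 1.43.

2.39:1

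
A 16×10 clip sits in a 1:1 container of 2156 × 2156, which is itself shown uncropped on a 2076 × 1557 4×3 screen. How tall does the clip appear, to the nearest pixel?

973 px

Inside the 2156×2156 canvas the clip is width-limited at 2156.00 × 1347.50.
Second fit — the 1:1 canvas into 2076×1557 spans the height: 1557.00 × 1557.00 (×0.7222 from 2156×2156).
So the clip's height is 1347.50 × 0.7222 ≈ 973.12.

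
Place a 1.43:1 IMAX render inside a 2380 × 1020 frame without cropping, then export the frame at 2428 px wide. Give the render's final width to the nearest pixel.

In the 2380×1020 frame the render fills the height: width = 1020 × 1.430 ≈ 1458.60 px.
Resizing to 2428 px wide multiplies everything by 1.0202: 1458.60 → 1488.02 px.

1488 px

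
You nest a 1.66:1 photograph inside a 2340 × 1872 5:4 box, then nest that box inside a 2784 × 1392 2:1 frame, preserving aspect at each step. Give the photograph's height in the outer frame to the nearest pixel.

1048 px

Inside the 2340×1872 canvas the photograph is width-limited at 2340.00 × 1409.64.
5:4 in 2784×1392: fills the height, so the intermediate becomes 1740.00 × 1392.00 — a scale of ×0.7436.
Applying the same ×0.7436: 1409.64 → 1048.19.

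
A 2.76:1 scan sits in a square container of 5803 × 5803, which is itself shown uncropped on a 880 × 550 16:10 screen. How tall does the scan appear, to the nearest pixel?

199 px

2.76:1 in 5803×5803: fills the width, so the scan is 5803.00 × 2102.54.
Second fit — the square canvas into 880×550 spans the height: 550.00 × 550.00 (×0.0948 from 5803×5803).
So the scan's height is 2102.54 × 0.0948 ≈ 199.28.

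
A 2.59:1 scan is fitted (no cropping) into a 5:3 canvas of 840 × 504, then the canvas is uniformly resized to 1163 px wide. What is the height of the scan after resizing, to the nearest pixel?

449 px

In the 840×504 frame the scan fills the width: height = 840 / 2.590 ≈ 324.32 px.
The frame scales by 1163/840 = 1.3845; 324.32 × 1.3845 ≈ 449.03 px.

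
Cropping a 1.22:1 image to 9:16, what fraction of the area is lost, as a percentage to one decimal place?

53.9%

Going from 1.22:1 to 9:16 means cutting width while keeping height.
Area ratio = (0.562)/(1.220) = 46.11%; the remaining 53.89% is cropped out.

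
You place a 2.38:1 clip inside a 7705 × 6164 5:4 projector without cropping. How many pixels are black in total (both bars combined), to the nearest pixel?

Since 2.380 > 1.250, the clip is width-limited.
Content height = 7705 / 2.380 ≈ 3237.3950 px.
Leftover height: 6164 − 3237.3950 = 2926.6050 px.
Bar area = 2926.6050 × 7705 ≈ 22549492 px.

22549492 pixels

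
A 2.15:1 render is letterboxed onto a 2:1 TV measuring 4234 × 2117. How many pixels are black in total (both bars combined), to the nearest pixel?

625352 pixels

2.15:1 (2.150) > 2:1 (2.000), so the render fills the width.
That makes the image 1969.3023 px tall (4234 / 2.150).
Black = 2117 − 1969.3023 = 147.6977 px.
That's 147.6977 × 4234 ≈ 625352 black pixels.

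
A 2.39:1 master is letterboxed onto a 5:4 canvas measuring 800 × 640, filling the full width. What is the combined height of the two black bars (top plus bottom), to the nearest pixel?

305 px

That makes the image 334.73 px tall (800 / 2.390).
Leftover height: 640 − 334.73 = 305.27 px.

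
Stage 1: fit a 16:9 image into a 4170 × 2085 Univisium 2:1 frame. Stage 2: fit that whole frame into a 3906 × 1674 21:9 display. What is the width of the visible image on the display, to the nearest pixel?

Inside the 4170×2085 canvas the image is height-limited at 3706.67 × 2085.00.
The Univisium 2:1 canvas is height-limited in 3906×1674, giving 3348.00 × 1674.00; scale factor 0.8029.
So the image's width is 3706.67 × 0.8029 ≈ 2976.00.

2976 px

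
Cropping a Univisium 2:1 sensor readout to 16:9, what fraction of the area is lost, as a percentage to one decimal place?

Going from Univisium 2:1 to 16:9 means cutting width while keeping height.
Fraction kept = (1.778)/(2.000) ≈ 88.89%, so 11.11% is lost.

11.1%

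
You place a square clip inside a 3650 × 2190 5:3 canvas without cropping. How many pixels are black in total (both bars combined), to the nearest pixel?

Since 1.000 < 1.667, the clip is height-limited.
Content width = 2190 × 1/1 ≈ 2190.0000 px.
Black = 3650 − 2190.0000 = 1460.0000 px.
That's 1460.0000 × 2190 ≈ 3197400 black pixels.

3197400 pixels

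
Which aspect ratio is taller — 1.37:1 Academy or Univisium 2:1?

1.37:1 Academy

1.37 and Univisium 2:1 = 2; 2 > 1.37. The smaller width-to-height ratio is the taller frame.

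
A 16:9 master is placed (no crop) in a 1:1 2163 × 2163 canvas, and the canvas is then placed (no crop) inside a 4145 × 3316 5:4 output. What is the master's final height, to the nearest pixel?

Inside the 2163×2163 canvas the master is width-limited at 2163.00 × 1216.69.
The 1:1 canvas is height-limited in 4145×3316, giving 3316.00 × 3316.00; scale factor 1.5331.
So the master's height is 1216.69 × 1.5331 ≈ 1865.25.

1865 px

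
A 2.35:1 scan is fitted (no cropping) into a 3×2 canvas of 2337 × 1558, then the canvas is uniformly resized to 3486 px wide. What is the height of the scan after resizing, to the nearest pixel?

At 2337×1558 the scan is width-limited, so height = 2337 / 2.350 ≈ 994.47 px.
Scaling 2337 → 3486 is ×1.4917, so the height becomes 994.47 × 1.4917 ≈ 1483.40 px.

1483 px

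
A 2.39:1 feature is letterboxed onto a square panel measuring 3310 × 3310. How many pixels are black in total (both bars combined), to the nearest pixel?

2.39:1 (2.390) > square (1.000), so the feature fills the width.
Content height = 3310 / 2.390 ≈ 1384.9372 px.
Leftover height: 3310 − 1384.9372 = 1925.0628 px.
Across the 3310-px span: 1925.0628 × 3310 ≈ 6371958 px.

6371958 pixels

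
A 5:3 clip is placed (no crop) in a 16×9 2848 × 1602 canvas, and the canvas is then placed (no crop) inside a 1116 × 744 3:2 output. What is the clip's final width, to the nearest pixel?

1046 px

5:3 in 2848×1602: fills the height, so the clip is 2670.00 × 1602.00.
The 16×9 canvas is width-limited in 1116×744, giving 1116.00 × 627.75; scale factor 0.3919.
Applying the same ×0.3919: 2670.00 → 1046.25.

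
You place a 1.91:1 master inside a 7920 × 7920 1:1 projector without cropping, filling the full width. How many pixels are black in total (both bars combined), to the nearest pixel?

The master is 7920 / 1.910 ≈ 4146.5969 px tall.
7920 − 4146.5969 = 3773.4031 px of bars.
Across the 7920-px span: 3773.4031 × 7920 ≈ 29885353 px.

29885353 pixels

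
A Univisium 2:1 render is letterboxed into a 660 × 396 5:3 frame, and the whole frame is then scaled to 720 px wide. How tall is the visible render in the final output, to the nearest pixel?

360 px

Fitted into 660×396, the render spans the width; its height is 660 × 1/2 ≈ 330.00 px.
The frame scales by 720/660 = 1.0909; 330.00 × 1.0909 ≈ 360.00 px.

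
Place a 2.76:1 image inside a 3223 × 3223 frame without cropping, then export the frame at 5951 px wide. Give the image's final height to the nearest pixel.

2156 px

Fitted into 3223×3223, the image spans the width; its height is 3223 / 2.760 ≈ 1167.75 px.
Resizing to 5951 px wide multiplies everything by 1.8464: 1167.75 → 2156.16 px.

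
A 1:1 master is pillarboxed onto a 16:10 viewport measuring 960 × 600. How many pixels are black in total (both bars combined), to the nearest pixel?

216000 pixels

Since 1.000 < 1.600, the master is height-limited.
The master is 600 × 1/1 ≈ 600.0000 px wide.
Black = 960 − 600.0000 = 360.0000 px.
Across the 600-px span: 360.0000 × 600 ≈ 216000 px.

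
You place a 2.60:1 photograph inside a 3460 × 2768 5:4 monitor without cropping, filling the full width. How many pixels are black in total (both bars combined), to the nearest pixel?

The photograph is 3460 / 2.600 ≈ 1330.7692 px tall.
Leftover height: 2768 − 1330.7692 = 1437.2308 px.
Across the 3460-px span: 1437.2308 × 3460 ≈ 4972818 px.

4972818 pixels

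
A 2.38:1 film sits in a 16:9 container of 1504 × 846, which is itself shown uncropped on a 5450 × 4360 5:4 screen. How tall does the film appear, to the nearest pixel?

2.38:1 in 1504×846: fills the width, so the film is 1504.00 × 631.93.
Second fit — the 16:9 canvas into 5450×4360 spans the width: 5450.00 × 3065.62 (×3.6237 from 1504×846).
Applying the same ×3.6237: 631.93 → 2289.92.

2290 px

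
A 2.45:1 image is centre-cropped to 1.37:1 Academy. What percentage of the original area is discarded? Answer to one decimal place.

1.37:1 Academy is narrower than 2.45:1, so the crop keeps the full height and trims the width.
Fraction kept = (1.370)/(2.450) ≈ 55.92%, so 44.08% is lost.

44.1%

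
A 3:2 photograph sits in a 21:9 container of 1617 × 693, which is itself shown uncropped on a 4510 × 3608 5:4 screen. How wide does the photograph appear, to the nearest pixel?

2899 px

3:2 in 1617×693: fills the height, so the photograph is 1039.50 × 693.00.
Second fit — the 21:9 canvas into 4510×3608 spans the width: 4510.00 × 1932.86 (×2.7891 from 1617×693).
The photograph scales with it: width 1039.50 × 2.7891 ≈ 2899.29.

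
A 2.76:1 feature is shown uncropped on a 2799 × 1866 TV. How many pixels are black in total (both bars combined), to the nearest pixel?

2384383 pixels

2.76:1 (2.760) > 3:2 (1.500), so the feature fills the width.
The feature is 2799 / 2.760 ≈ 1014.1304 px tall.
Leftover height: 1866 − 1014.1304 = 851.8696 px.
That's 851.8696 × 2799 ≈ 2384383 black pixels.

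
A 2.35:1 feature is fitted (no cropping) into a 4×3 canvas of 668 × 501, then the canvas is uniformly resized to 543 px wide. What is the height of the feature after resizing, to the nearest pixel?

In the 668×501 frame the feature fills the width: height = 668 / 2.350 ≈ 284.26 px.
Resizing to 543 px wide multiplies everything by 0.8129: 284.26 → 231.06 px.

231 px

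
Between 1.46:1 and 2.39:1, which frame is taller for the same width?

1.46:1

1.46 and 2.39; 2.39 > 1.46. The smaller width-to-height ratio is the taller frame.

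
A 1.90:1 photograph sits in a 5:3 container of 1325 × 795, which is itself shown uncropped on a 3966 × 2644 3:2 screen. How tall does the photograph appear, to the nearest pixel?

2087 px

1.90:1 in 1325×795: fills the width, so the photograph is 1325.00 × 697.37.
5:3 in 3966×2644: fills the width, so the intermediate becomes 3966.00 × 2379.60 — a scale of ×2.9932.
So the photograph's height is 697.37 × 2.9932 ≈ 2087.37.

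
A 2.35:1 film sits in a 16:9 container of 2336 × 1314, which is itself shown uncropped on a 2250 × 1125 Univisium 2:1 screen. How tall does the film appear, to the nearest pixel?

First fit — 2.35:1 into 2336×1314 spans the width: 2336.00 × 994.04.
16:9 in 2250×1125: fills the height, so the intermediate becomes 2000.00 × 1125.00 — a scale of ×0.8562.
So the film's height is 994.04 × 0.8562 ≈ 851.06.

851 px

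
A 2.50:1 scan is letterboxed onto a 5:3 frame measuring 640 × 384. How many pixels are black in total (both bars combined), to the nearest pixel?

2.50:1 (2.500) > 5:3 (1.667), so the scan fills the width.
That makes the image 256.0000 px tall (640 / 2.500).
Black = 384 − 256.0000 = 128.0000 px.
Bar area = 128.0000 × 640 ≈ 81920 px.

81920 pixels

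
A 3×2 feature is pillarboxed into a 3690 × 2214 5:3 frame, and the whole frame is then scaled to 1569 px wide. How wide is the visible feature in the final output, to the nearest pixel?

1412 px

In the 3690×2214 frame the feature fills the height: width = 2214 × 3/2 ≈ 3321.00 px.
The frame scales by 1569/3690 = 0.4252; 3321.00 × 0.4252 ≈ 1412.10 px.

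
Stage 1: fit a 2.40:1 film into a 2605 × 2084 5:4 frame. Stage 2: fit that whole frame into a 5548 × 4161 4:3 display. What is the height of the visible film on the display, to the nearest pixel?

2167 px

First fit — 2.40:1 into 2605×2084 spans the width: 2605.00 × 1085.42.
Second fit — the 5:4 canvas into 5548×4161 spans the height: 5201.25 × 4161.00 (×1.9966 from 2605×2084).
The film scales with it: height 1085.42 × 1.9966 ≈ 2167.19.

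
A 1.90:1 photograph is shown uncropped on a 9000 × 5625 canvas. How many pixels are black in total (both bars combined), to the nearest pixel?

7993421 pixels

Since 1.900 > 1.600, the photograph is width-limited.
The photograph is 9000 / 1.900 ≈ 4736.8421 px tall.
Black = 5625 − 4736.8421 = 888.1579 px.
Across the 9000-px span: 888.1579 × 9000 ≈ 7993421 px.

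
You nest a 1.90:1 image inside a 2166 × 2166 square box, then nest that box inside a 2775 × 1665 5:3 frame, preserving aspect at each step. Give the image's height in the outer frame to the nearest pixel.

1.90:1 in 2166×2166: fills the width, so the image is 2166.00 × 1140.00.
Second fit — the square canvas into 2775×1665 spans the height: 1665.00 × 1665.00 (×0.7687 from 2166×2166).
Applying the same ×0.7687: 1140.00 → 876.32.

876 px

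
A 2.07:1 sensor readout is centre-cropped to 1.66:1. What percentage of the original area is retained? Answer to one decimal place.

Going from 2.07:1 to 1.66:1 means cutting width while keeping height.
Area ratio = (1.660)/(2.070) = 80.19% retained.

80.2%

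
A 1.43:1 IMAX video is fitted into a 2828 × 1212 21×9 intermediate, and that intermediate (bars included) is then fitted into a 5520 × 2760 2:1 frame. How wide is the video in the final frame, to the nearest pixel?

1.43:1 IMAX in 2828×1212: fills the height, so the video is 1733.16 × 1212.00.
The 21×9 canvas is width-limited in 5520×2760, giving 5520.00 × 2365.71; scale factor 1.9519.
So the video's width is 1733.16 × 1.9519 ≈ 3382.97.

3383 px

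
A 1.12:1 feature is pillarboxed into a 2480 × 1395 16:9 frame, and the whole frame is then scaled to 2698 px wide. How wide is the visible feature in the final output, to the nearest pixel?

1700 px

In the 2480×1395 frame the feature fills the height: width = 1395 × 1.120 ≈ 1562.40 px.
Resizing to 2698 px wide multiplies everything by 1.0879: 1562.40 → 1699.74 px.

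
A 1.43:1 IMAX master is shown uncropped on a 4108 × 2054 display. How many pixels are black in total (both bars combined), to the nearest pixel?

2404782 pixels

Since 1.430 < 2.000, the master is height-limited.
Content width = 2054 × 1.430 ≈ 2937.2200 px.
Black = 4108 − 2937.2200 = 1170.7800 px.
Bar area = 1170.7800 × 2054 ≈ 2404782 px.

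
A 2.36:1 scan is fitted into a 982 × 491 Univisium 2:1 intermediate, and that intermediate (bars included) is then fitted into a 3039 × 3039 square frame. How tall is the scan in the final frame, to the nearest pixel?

Inside the 982×491 canvas the scan is width-limited at 982.00 × 416.10.
Second fit — the Univisium 2:1 canvas into 3039×3039 spans the width: 3039.00 × 1519.50 (×3.0947 from 982×491).
The scan scales with it: height 416.10 × 3.0947 ≈ 1287.71.

1288 px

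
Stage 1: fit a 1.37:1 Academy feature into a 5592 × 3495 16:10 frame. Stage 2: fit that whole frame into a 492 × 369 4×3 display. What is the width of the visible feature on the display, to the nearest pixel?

421 px

1.37:1 Academy in 5592×3495: fills the height, so the feature is 4788.15 × 3495.00.
16:10 in 492×369: fills the width, so the intermediate becomes 492.00 × 307.50 — a scale of ×0.0880.
So the feature's width is 4788.15 × 0.0880 ≈ 421.27.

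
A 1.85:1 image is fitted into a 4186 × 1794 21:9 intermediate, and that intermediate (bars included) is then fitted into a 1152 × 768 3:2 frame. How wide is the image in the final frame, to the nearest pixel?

Inside the 4186×1794 canvas the image is height-limited at 3318.90 × 1794.00.
The 21:9 canvas is width-limited in 1152×768, giving 1152.00 × 493.71; scale factor 0.2752.
Applying the same ×0.2752: 3318.90 → 913.37.

913 px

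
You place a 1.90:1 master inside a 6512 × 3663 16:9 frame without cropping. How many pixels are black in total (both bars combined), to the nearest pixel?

1534433 pixels

1.90:1 is wider than 16:9, so it spans the full width.
Content height = 6512 / 1.900 ≈ 3427.3684 px.
Leftover height: 3663 − 3427.3684 = 235.6316 px.
That's 235.6316 × 6512 ≈ 1534433 black pixels.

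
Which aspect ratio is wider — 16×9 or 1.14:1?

16×9

16×9 = 1.778 and 1.14; 1.778 > 1.14.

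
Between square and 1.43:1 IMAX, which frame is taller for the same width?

square

square = 1 and 1.43; 1.43 > 1. The smaller width-to-height ratio is the taller frame.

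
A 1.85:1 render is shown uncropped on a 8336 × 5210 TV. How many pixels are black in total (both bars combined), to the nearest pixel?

5868995 pixels

1.85:1 is wider than 16×10, so it spans the full width.
The render is 8336 / 1.850 ≈ 4505.9459 px tall.
Leftover height: 5210 − 4505.9459 = 704.0541 px.
That's 704.0541 × 8336 ≈ 5868995 black pixels.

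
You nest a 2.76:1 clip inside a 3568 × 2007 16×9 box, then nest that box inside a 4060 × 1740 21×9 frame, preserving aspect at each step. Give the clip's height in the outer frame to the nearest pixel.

1121 px

Inside the 3568×2007 canvas the clip is width-limited at 3568.00 × 1292.75.
16×9 in 4060×1740: fills the height, so the intermediate becomes 3093.33 × 1740.00 — a scale of ×0.8670.
The clip scales with it: height 1292.75 × 0.8670 ≈ 1120.77.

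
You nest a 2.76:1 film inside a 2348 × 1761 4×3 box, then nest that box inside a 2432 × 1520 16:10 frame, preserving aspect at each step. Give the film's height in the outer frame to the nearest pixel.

734 px

Inside the 2348×1761 canvas the film is width-limited at 2348.00 × 850.72.
4×3 in 2432×1520: fills the height, so the intermediate becomes 2026.67 × 1520.00 — a scale of ×0.8631.
So the film's height is 850.72 × 0.8631 ≈ 734.30.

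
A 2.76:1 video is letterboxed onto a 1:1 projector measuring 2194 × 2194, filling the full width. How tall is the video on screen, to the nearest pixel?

Content height = 2194 / 2.760 ≈ 794.93 px.

795 px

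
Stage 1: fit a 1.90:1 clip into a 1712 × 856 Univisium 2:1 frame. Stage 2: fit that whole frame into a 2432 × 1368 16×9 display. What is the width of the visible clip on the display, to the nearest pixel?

2310 px

1.90:1 in 1712×856: fills the height, so the clip is 1626.40 × 856.00.
Second fit — the Univisium 2:1 canvas into 2432×1368 spans the width: 2432.00 × 1216.00 (×1.4206 from 1712×856).
So the clip's width is 1626.40 × 1.4206 ≈ 2310.40.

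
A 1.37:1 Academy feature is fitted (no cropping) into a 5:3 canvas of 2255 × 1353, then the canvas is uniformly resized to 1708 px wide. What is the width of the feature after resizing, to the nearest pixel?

Fitted into 2255×1353, the feature spans the height; its width is 1353 × 1.370 ≈ 1853.61 px.
Resizing to 1708 px wide multiplies everything by 0.7574: 1853.61 → 1403.98 px.

1404 px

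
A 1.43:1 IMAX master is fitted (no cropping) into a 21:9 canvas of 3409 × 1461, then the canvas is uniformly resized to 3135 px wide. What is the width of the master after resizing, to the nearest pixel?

1921 px

At 3409×1461 the master is height-limited, so width = 1461 × 1.430 ≈ 2089.23 px.
The frame scales by 3135/3409 = 0.9196; 2089.23 × 0.9196 ≈ 1921.31 px.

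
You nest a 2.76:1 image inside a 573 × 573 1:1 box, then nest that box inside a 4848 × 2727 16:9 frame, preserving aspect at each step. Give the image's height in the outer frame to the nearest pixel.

Inside the 573×573 canvas the image is width-limited at 573.00 × 207.61.
Second fit — the 1:1 canvas into 4848×2727 spans the height: 2727.00 × 2727.00 (×4.7592 from 573×573).
So the image's height is 207.61 × 4.7592 ≈ 988.04.

988 px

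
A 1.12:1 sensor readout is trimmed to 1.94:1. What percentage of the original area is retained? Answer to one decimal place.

1.94:1 is wider than 1.12:1, so the crop keeps the full width and trims the height.
(1.120)/(1.940) ≈ 0.577 of the area survives.

57.7%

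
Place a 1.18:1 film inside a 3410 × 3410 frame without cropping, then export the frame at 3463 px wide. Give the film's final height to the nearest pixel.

2935 px

At 3410×3410 the film is width-limited, so height = 3410 / 1.180 ≈ 2889.83 px.
The frame scales by 3463/3410 = 1.0155; 2889.83 × 1.0155 ≈ 2934.75 px.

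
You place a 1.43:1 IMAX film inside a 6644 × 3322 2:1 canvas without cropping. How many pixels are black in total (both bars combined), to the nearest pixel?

1.43:1 IMAX (1.430) < 2:1 (2.000), so the film fills the height.
Content width = 3322 × 1.430 ≈ 4750.4600 px.
6644 − 4750.4600 = 1893.5400 px of bars.
Across the 3322-px span: 1893.5400 × 3322 ≈ 6290340 px.

6290340 pixels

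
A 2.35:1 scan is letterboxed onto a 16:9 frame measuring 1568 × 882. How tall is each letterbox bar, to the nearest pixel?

Since 2.350 > 1.778, the scan is width-limited.
Content height = 1568 / 2.350 ≈ 667.23 px.
Leftover height: 882 − 667.23 = 214.77 px → 107.38 each side.

107 px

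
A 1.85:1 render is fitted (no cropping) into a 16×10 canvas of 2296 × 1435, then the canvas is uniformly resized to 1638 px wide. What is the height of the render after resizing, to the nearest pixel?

In the 2296×1435 frame the render fills the width: height = 2296 / 1.850 ≈ 1241.08 px.
Scaling 2296 → 1638 is ×0.7134, so the height becomes 1241.08 × 0.7134 ≈ 885.41 px.

885 px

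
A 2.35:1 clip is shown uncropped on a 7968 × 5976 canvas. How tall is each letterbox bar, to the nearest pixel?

1293 px

2.35:1 is wider than 4:3, so it spans the full width.
That makes the image 3390.64 px tall (7968 / 2.350).
Leftover height: 5976 − 3390.64 = 2585.36 px → 1292.68 each side.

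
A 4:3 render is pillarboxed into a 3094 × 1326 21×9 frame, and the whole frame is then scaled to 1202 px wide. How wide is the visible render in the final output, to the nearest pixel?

Fitted into 3094×1326, the render spans the height; its width is 1326 × 4/3 ≈ 1768.00 px.
Resizing to 1202 px wide multiplies everything by 0.3885: 1768.00 → 686.86 px.

687 px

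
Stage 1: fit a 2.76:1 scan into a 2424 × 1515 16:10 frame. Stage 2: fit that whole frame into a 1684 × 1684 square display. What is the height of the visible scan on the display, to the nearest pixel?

610 px

First fit — 2.76:1 into 2424×1515 spans the width: 2424.00 × 878.26.
The 16:10 canvas is width-limited in 1684×1684, giving 1684.00 × 1052.50; scale factor 0.6947.
The scan scales with it: height 878.26 × 0.6947 ≈ 610.14.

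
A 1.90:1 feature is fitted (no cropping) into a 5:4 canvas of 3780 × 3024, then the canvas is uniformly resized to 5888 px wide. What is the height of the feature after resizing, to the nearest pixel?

In the 3780×3024 frame the feature fills the width: height = 3780 / 1.900 ≈ 1989.47 px.
Resizing to 5888 px wide multiplies everything by 1.5577: 1989.47 → 3098.95 px.

3099 px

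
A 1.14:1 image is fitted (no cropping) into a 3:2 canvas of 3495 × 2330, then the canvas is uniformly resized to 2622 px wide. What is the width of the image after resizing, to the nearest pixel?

1993 px

In the 3495×2330 frame the image fills the height: width = 2330 × 1.140 ≈ 2656.20 px.
Resizing to 2622 px wide multiplies everything by 0.7502: 2656.20 → 1992.72 px.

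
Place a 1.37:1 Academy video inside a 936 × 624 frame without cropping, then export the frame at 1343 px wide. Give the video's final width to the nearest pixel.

1227 px

At 936×624 the video is height-limited, so width = 624 × 1.370 ≈ 854.88 px.
The frame scales by 1343/936 = 1.4348; 854.88 × 1.4348 ≈ 1226.61 px.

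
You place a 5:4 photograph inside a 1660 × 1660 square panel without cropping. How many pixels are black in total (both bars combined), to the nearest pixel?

551120 pixels

5:4 is wider than square, so it spans the full width.
That makes the image 1328.0000 px tall (1660 × 4/5).
Leftover height: 1660 − 1328.0000 = 332.0000 px.
Bar area = 332.0000 × 1660 ≈ 551120 px.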